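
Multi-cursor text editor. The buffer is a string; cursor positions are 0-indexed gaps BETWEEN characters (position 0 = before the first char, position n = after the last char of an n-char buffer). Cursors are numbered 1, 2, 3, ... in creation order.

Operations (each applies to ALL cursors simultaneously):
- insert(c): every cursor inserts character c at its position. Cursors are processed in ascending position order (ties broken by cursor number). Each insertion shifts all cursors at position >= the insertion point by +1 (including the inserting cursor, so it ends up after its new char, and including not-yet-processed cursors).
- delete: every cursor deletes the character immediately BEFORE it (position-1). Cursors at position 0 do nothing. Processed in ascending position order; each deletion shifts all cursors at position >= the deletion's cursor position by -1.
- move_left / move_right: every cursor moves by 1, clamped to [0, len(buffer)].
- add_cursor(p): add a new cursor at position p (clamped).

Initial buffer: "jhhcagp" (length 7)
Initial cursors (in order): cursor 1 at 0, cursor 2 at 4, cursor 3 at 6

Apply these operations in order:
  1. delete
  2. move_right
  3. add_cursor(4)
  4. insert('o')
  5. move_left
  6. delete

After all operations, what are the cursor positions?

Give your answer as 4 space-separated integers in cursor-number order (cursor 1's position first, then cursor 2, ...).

Answer: 0 3 4 3

Derivation:
After op 1 (delete): buffer="jhhap" (len 5), cursors c1@0 c2@3 c3@4, authorship .....
After op 2 (move_right): buffer="jhhap" (len 5), cursors c1@1 c2@4 c3@5, authorship .....
After op 3 (add_cursor(4)): buffer="jhhap" (len 5), cursors c1@1 c2@4 c4@4 c3@5, authorship .....
After op 4 (insert('o')): buffer="johhaoopo" (len 9), cursors c1@2 c2@7 c4@7 c3@9, authorship .1...24.3
After op 5 (move_left): buffer="johhaoopo" (len 9), cursors c1@1 c2@6 c4@6 c3@8, authorship .1...24.3
After op 6 (delete): buffer="ohhoo" (len 5), cursors c1@0 c2@3 c4@3 c3@4, authorship 1..43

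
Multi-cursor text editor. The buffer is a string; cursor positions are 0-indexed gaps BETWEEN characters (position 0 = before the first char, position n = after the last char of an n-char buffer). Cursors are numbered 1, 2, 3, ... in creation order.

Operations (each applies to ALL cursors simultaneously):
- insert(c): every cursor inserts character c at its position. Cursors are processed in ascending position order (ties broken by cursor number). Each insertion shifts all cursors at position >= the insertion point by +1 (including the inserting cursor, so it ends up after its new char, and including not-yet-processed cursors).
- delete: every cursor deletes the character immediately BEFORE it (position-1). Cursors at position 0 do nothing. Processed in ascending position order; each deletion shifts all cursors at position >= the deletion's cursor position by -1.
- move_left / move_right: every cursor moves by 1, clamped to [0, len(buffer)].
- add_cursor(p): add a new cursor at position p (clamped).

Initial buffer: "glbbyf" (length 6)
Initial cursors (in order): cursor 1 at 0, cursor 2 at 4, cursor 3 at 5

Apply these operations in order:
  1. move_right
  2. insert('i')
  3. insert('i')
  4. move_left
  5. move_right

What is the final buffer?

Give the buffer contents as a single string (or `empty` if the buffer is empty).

Answer: giilbbyiifii

Derivation:
After op 1 (move_right): buffer="glbbyf" (len 6), cursors c1@1 c2@5 c3@6, authorship ......
After op 2 (insert('i')): buffer="gilbbyifi" (len 9), cursors c1@2 c2@7 c3@9, authorship .1....2.3
After op 3 (insert('i')): buffer="giilbbyiifii" (len 12), cursors c1@3 c2@9 c3@12, authorship .11....22.33
After op 4 (move_left): buffer="giilbbyiifii" (len 12), cursors c1@2 c2@8 c3@11, authorship .11....22.33
After op 5 (move_right): buffer="giilbbyiifii" (len 12), cursors c1@3 c2@9 c3@12, authorship .11....22.33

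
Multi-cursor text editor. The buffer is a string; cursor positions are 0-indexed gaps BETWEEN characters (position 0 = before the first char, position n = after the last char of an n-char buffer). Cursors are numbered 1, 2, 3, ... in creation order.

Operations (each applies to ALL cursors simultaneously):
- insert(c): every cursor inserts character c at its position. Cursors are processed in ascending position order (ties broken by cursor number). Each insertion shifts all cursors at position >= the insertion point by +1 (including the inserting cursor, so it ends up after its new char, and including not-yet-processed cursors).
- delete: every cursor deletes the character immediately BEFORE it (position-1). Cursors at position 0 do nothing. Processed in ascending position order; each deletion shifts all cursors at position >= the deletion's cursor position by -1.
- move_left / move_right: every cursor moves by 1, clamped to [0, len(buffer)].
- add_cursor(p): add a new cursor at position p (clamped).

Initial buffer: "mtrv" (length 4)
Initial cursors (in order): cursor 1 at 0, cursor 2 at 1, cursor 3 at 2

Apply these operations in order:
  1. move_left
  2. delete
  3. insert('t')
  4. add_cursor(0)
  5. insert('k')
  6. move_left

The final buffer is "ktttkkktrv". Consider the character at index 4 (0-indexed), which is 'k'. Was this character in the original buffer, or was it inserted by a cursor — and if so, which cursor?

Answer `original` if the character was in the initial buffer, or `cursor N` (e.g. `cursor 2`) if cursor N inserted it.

Answer: cursor 1

Derivation:
After op 1 (move_left): buffer="mtrv" (len 4), cursors c1@0 c2@0 c3@1, authorship ....
After op 2 (delete): buffer="trv" (len 3), cursors c1@0 c2@0 c3@0, authorship ...
After op 3 (insert('t')): buffer="ttttrv" (len 6), cursors c1@3 c2@3 c3@3, authorship 123...
After op 4 (add_cursor(0)): buffer="ttttrv" (len 6), cursors c4@0 c1@3 c2@3 c3@3, authorship 123...
After op 5 (insert('k')): buffer="ktttkkktrv" (len 10), cursors c4@1 c1@7 c2@7 c3@7, authorship 4123123...
After op 6 (move_left): buffer="ktttkkktrv" (len 10), cursors c4@0 c1@6 c2@6 c3@6, authorship 4123123...
Authorship (.=original, N=cursor N): 4 1 2 3 1 2 3 . . .
Index 4: author = 1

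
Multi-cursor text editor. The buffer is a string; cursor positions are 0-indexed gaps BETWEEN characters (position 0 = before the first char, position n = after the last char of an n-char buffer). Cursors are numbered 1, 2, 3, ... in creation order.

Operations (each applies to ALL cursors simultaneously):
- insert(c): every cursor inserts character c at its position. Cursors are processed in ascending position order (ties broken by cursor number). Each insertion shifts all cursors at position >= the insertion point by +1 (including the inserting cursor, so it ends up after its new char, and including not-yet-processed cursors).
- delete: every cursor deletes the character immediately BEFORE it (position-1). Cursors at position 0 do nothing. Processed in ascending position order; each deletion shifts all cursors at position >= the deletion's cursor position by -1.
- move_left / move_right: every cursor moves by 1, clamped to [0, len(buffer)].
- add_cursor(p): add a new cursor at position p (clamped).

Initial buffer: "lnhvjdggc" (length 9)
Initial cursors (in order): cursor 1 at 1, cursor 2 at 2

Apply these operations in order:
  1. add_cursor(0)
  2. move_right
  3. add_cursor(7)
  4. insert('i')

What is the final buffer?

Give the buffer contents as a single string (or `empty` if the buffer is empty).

After op 1 (add_cursor(0)): buffer="lnhvjdggc" (len 9), cursors c3@0 c1@1 c2@2, authorship .........
After op 2 (move_right): buffer="lnhvjdggc" (len 9), cursors c3@1 c1@2 c2@3, authorship .........
After op 3 (add_cursor(7)): buffer="lnhvjdggc" (len 9), cursors c3@1 c1@2 c2@3 c4@7, authorship .........
After op 4 (insert('i')): buffer="linihivjdgigc" (len 13), cursors c3@2 c1@4 c2@6 c4@11, authorship .3.1.2....4..

Answer: linihivjdgigc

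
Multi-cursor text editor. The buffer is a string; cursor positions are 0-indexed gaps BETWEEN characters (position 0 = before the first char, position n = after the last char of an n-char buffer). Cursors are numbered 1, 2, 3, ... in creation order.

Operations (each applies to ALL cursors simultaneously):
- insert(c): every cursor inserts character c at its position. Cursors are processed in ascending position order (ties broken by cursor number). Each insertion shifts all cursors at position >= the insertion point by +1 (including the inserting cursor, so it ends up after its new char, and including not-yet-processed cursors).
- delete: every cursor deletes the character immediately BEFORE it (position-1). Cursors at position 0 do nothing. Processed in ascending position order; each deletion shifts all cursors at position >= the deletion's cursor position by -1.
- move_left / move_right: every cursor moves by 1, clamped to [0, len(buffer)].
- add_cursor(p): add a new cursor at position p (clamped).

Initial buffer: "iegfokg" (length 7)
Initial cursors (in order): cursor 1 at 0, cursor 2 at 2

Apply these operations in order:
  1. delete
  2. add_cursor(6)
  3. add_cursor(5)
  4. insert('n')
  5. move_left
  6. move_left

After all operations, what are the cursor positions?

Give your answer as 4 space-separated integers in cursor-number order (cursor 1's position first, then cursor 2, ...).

Answer: 0 1 8 6

Derivation:
After op 1 (delete): buffer="igfokg" (len 6), cursors c1@0 c2@1, authorship ......
After op 2 (add_cursor(6)): buffer="igfokg" (len 6), cursors c1@0 c2@1 c3@6, authorship ......
After op 3 (add_cursor(5)): buffer="igfokg" (len 6), cursors c1@0 c2@1 c4@5 c3@6, authorship ......
After op 4 (insert('n')): buffer="ningfokngn" (len 10), cursors c1@1 c2@3 c4@8 c3@10, authorship 1.2....4.3
After op 5 (move_left): buffer="ningfokngn" (len 10), cursors c1@0 c2@2 c4@7 c3@9, authorship 1.2....4.3
After op 6 (move_left): buffer="ningfokngn" (len 10), cursors c1@0 c2@1 c4@6 c3@8, authorship 1.2....4.3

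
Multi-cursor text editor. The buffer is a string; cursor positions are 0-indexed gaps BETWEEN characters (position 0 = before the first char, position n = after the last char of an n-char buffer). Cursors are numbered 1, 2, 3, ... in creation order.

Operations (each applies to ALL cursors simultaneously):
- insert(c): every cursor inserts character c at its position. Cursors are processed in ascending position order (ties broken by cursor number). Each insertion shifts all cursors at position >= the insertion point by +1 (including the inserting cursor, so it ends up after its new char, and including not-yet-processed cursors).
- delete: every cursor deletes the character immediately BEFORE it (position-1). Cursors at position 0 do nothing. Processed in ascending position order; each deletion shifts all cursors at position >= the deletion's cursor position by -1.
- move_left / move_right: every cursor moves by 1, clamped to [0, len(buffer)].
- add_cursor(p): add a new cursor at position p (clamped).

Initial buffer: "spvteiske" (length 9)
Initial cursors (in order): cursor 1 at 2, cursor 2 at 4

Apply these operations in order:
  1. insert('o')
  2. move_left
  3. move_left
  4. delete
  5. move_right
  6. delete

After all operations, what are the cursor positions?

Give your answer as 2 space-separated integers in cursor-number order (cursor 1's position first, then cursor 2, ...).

After op 1 (insert('o')): buffer="spovtoeiske" (len 11), cursors c1@3 c2@6, authorship ..1..2.....
After op 2 (move_left): buffer="spovtoeiske" (len 11), cursors c1@2 c2@5, authorship ..1..2.....
After op 3 (move_left): buffer="spovtoeiske" (len 11), cursors c1@1 c2@4, authorship ..1..2.....
After op 4 (delete): buffer="potoeiske" (len 9), cursors c1@0 c2@2, authorship .1.2.....
After op 5 (move_right): buffer="potoeiske" (len 9), cursors c1@1 c2@3, authorship .1.2.....
After op 6 (delete): buffer="ooeiske" (len 7), cursors c1@0 c2@1, authorship 12.....

Answer: 0 1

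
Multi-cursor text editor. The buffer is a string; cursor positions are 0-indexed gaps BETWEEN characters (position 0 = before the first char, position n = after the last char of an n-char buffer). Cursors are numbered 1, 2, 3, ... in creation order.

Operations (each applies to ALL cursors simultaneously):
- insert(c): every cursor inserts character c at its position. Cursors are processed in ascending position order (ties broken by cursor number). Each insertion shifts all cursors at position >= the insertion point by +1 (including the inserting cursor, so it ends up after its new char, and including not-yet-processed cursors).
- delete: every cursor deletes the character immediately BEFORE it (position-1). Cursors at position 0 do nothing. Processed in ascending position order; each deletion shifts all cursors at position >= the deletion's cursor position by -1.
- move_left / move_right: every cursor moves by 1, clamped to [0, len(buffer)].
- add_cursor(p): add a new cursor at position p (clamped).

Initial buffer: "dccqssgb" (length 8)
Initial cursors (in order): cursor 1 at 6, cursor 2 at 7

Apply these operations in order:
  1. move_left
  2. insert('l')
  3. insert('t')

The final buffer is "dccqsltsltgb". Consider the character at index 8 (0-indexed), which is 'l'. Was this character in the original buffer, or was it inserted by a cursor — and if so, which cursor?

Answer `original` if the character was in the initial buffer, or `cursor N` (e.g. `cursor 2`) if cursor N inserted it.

After op 1 (move_left): buffer="dccqssgb" (len 8), cursors c1@5 c2@6, authorship ........
After op 2 (insert('l')): buffer="dccqslslgb" (len 10), cursors c1@6 c2@8, authorship .....1.2..
After op 3 (insert('t')): buffer="dccqsltsltgb" (len 12), cursors c1@7 c2@10, authorship .....11.22..
Authorship (.=original, N=cursor N): . . . . . 1 1 . 2 2 . .
Index 8: author = 2

Answer: cursor 2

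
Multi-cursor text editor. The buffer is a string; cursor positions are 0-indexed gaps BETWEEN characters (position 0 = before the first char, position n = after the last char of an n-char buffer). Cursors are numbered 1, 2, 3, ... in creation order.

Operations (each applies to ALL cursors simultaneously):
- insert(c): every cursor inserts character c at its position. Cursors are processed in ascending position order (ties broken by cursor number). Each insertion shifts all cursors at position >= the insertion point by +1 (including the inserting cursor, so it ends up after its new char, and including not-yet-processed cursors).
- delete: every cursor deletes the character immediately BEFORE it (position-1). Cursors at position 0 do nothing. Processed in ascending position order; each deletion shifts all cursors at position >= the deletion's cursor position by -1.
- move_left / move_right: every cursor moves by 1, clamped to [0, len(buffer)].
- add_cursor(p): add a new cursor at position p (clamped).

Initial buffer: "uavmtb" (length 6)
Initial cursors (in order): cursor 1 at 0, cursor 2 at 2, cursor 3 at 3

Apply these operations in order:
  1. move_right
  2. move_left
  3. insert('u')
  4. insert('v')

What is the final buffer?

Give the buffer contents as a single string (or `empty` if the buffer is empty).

After op 1 (move_right): buffer="uavmtb" (len 6), cursors c1@1 c2@3 c3@4, authorship ......
After op 2 (move_left): buffer="uavmtb" (len 6), cursors c1@0 c2@2 c3@3, authorship ......
After op 3 (insert('u')): buffer="uuauvumtb" (len 9), cursors c1@1 c2@4 c3@6, authorship 1..2.3...
After op 4 (insert('v')): buffer="uvuauvvuvmtb" (len 12), cursors c1@2 c2@6 c3@9, authorship 11..22.33...

Answer: uvuauvvuvmtb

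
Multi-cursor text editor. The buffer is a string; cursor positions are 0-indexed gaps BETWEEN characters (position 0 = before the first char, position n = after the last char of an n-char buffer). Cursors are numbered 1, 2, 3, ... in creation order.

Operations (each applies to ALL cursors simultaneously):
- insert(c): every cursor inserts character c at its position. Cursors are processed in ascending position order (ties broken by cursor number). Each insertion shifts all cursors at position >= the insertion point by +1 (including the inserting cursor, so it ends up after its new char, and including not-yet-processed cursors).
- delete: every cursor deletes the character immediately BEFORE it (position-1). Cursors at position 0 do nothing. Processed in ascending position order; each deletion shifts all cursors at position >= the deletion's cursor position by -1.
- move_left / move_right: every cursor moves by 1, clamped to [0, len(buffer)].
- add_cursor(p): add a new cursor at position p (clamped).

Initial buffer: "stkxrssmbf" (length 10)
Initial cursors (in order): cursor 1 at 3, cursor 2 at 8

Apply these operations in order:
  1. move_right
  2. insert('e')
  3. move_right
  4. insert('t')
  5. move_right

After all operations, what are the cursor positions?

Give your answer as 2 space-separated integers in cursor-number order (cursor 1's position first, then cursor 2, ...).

After op 1 (move_right): buffer="stkxrssmbf" (len 10), cursors c1@4 c2@9, authorship ..........
After op 2 (insert('e')): buffer="stkxerssmbef" (len 12), cursors c1@5 c2@11, authorship ....1.....2.
After op 3 (move_right): buffer="stkxerssmbef" (len 12), cursors c1@6 c2@12, authorship ....1.....2.
After op 4 (insert('t')): buffer="stkxertssmbeft" (len 14), cursors c1@7 c2@14, authorship ....1.1....2.2
After op 5 (move_right): buffer="stkxertssmbeft" (len 14), cursors c1@8 c2@14, authorship ....1.1....2.2

Answer: 8 14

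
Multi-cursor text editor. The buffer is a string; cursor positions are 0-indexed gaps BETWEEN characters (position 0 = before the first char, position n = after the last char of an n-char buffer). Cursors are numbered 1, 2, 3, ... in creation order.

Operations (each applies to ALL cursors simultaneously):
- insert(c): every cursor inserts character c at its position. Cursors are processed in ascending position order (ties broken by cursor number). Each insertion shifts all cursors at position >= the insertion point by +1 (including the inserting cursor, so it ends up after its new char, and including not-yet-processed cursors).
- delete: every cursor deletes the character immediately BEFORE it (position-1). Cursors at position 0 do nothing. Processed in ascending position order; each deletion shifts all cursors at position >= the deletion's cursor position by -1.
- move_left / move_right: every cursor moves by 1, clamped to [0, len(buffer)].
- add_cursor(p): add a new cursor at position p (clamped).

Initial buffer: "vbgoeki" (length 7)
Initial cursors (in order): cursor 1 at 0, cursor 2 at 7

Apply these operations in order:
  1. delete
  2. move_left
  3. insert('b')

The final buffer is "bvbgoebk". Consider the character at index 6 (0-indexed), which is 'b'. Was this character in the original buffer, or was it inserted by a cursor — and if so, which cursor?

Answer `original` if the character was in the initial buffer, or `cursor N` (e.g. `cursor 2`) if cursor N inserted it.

After op 1 (delete): buffer="vbgoek" (len 6), cursors c1@0 c2@6, authorship ......
After op 2 (move_left): buffer="vbgoek" (len 6), cursors c1@0 c2@5, authorship ......
After op 3 (insert('b')): buffer="bvbgoebk" (len 8), cursors c1@1 c2@7, authorship 1.....2.
Authorship (.=original, N=cursor N): 1 . . . . . 2 .
Index 6: author = 2

Answer: cursor 2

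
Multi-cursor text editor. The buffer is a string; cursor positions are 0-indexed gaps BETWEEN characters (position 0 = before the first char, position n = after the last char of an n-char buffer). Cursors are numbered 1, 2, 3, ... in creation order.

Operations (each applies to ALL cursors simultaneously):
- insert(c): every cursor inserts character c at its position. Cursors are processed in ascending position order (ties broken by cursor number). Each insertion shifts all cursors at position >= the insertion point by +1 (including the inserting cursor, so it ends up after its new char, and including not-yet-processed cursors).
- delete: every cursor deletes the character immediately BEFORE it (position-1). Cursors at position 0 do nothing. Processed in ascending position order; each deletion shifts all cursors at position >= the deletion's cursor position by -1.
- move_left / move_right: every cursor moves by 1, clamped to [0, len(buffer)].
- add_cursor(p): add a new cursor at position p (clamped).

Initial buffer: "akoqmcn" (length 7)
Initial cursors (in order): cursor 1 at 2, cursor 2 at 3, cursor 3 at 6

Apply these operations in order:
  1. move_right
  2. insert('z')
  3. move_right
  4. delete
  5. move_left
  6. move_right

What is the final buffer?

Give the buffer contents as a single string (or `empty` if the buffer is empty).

Answer: akozzcn

Derivation:
After op 1 (move_right): buffer="akoqmcn" (len 7), cursors c1@3 c2@4 c3@7, authorship .......
After op 2 (insert('z')): buffer="akozqzmcnz" (len 10), cursors c1@4 c2@6 c3@10, authorship ...1.2...3
After op 3 (move_right): buffer="akozqzmcnz" (len 10), cursors c1@5 c2@7 c3@10, authorship ...1.2...3
After op 4 (delete): buffer="akozzcn" (len 7), cursors c1@4 c2@5 c3@7, authorship ...12..
After op 5 (move_left): buffer="akozzcn" (len 7), cursors c1@3 c2@4 c3@6, authorship ...12..
After op 6 (move_right): buffer="akozzcn" (len 7), cursors c1@4 c2@5 c3@7, authorship ...12..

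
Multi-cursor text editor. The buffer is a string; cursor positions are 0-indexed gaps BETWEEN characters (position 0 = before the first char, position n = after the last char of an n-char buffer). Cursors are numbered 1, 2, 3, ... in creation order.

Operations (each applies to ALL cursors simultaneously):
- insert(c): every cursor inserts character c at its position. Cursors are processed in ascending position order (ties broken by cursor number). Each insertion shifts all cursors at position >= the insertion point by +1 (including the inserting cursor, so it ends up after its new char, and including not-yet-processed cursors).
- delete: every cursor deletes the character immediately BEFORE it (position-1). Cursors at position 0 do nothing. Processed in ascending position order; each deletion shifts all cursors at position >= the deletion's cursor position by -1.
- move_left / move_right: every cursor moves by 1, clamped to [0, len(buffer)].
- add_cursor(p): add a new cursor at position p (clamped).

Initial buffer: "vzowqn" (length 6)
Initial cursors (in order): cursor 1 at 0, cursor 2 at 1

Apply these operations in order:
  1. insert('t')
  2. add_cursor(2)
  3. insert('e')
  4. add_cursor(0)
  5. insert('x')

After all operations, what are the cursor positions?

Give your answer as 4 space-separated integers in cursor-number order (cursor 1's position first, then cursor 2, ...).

After op 1 (insert('t')): buffer="tvtzowqn" (len 8), cursors c1@1 c2@3, authorship 1.2.....
After op 2 (add_cursor(2)): buffer="tvtzowqn" (len 8), cursors c1@1 c3@2 c2@3, authorship 1.2.....
After op 3 (insert('e')): buffer="tevetezowqn" (len 11), cursors c1@2 c3@4 c2@6, authorship 11.322.....
After op 4 (add_cursor(0)): buffer="tevetezowqn" (len 11), cursors c4@0 c1@2 c3@4 c2@6, authorship 11.322.....
After op 5 (insert('x')): buffer="xtexvextexzowqn" (len 15), cursors c4@1 c1@4 c3@7 c2@10, authorship 4111.33222.....

Answer: 4 10 7 1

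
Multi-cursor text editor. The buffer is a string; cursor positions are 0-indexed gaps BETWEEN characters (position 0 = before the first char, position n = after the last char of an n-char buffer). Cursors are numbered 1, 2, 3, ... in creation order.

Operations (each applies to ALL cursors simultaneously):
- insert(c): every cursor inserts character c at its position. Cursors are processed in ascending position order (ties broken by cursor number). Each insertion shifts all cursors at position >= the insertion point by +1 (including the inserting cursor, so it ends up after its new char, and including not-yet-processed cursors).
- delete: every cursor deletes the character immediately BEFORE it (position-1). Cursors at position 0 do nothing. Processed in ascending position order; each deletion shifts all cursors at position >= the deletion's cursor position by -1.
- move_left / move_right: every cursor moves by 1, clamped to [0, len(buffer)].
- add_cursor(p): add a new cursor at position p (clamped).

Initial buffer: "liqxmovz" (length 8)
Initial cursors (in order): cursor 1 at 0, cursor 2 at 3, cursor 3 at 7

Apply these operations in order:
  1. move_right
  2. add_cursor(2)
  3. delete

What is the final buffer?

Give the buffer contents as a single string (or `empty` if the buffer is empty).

After op 1 (move_right): buffer="liqxmovz" (len 8), cursors c1@1 c2@4 c3@8, authorship ........
After op 2 (add_cursor(2)): buffer="liqxmovz" (len 8), cursors c1@1 c4@2 c2@4 c3@8, authorship ........
After op 3 (delete): buffer="qmov" (len 4), cursors c1@0 c4@0 c2@1 c3@4, authorship ....

Answer: qmov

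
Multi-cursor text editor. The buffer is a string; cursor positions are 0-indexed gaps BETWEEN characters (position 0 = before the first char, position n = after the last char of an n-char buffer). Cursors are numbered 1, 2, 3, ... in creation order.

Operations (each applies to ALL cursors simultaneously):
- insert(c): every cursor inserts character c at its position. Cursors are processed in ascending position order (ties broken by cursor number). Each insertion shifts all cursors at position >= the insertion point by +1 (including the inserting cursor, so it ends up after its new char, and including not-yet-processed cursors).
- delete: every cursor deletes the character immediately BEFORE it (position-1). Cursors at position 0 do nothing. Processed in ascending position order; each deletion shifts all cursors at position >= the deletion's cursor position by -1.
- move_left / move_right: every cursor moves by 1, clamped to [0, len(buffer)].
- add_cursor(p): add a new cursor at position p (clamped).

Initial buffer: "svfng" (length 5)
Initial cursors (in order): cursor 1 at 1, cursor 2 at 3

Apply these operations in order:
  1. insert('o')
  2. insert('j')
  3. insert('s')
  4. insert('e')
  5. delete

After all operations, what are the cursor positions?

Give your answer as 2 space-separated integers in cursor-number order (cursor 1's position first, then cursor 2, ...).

After op 1 (insert('o')): buffer="sovfong" (len 7), cursors c1@2 c2@5, authorship .1..2..
After op 2 (insert('j')): buffer="sojvfojng" (len 9), cursors c1@3 c2@7, authorship .11..22..
After op 3 (insert('s')): buffer="sojsvfojsng" (len 11), cursors c1@4 c2@9, authorship .111..222..
After op 4 (insert('e')): buffer="sojsevfojseng" (len 13), cursors c1@5 c2@11, authorship .1111..2222..
After op 5 (delete): buffer="sojsvfojsng" (len 11), cursors c1@4 c2@9, authorship .111..222..

Answer: 4 9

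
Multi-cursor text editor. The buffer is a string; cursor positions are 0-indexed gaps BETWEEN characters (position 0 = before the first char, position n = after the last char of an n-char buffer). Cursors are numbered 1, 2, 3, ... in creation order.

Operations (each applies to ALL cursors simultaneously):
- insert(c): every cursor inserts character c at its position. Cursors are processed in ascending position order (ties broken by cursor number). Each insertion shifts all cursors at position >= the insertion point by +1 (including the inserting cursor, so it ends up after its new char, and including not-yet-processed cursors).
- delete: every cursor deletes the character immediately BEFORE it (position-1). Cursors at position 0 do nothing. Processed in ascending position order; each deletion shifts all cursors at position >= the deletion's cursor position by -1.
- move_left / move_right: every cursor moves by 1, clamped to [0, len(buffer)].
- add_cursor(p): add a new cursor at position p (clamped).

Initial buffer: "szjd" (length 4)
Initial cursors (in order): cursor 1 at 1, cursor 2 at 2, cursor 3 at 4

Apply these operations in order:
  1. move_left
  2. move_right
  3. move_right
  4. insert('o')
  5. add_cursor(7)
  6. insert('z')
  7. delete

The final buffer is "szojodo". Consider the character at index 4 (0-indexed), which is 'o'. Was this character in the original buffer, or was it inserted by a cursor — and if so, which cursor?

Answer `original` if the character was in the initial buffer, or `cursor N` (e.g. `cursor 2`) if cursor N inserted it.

Answer: cursor 2

Derivation:
After op 1 (move_left): buffer="szjd" (len 4), cursors c1@0 c2@1 c3@3, authorship ....
After op 2 (move_right): buffer="szjd" (len 4), cursors c1@1 c2@2 c3@4, authorship ....
After op 3 (move_right): buffer="szjd" (len 4), cursors c1@2 c2@3 c3@4, authorship ....
After op 4 (insert('o')): buffer="szojodo" (len 7), cursors c1@3 c2@5 c3@7, authorship ..1.2.3
After op 5 (add_cursor(7)): buffer="szojodo" (len 7), cursors c1@3 c2@5 c3@7 c4@7, authorship ..1.2.3
After op 6 (insert('z')): buffer="szozjozdozz" (len 11), cursors c1@4 c2@7 c3@11 c4@11, authorship ..11.22.334
After op 7 (delete): buffer="szojodo" (len 7), cursors c1@3 c2@5 c3@7 c4@7, authorship ..1.2.3
Authorship (.=original, N=cursor N): . . 1 . 2 . 3
Index 4: author = 2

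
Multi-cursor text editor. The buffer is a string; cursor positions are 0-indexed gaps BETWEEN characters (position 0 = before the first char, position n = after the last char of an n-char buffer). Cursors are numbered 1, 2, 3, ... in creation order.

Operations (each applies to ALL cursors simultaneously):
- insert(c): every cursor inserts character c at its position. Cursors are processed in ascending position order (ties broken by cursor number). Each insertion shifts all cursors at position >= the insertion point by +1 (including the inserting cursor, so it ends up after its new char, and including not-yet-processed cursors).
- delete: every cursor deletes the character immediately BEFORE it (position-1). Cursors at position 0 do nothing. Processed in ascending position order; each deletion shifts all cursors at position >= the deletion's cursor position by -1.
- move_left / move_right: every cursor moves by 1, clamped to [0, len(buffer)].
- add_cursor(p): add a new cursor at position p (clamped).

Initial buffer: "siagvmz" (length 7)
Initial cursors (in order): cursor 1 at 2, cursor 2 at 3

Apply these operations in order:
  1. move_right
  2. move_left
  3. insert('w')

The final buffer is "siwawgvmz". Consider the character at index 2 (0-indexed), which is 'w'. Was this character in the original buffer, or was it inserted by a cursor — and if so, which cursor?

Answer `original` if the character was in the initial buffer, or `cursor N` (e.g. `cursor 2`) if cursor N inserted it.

Answer: cursor 1

Derivation:
After op 1 (move_right): buffer="siagvmz" (len 7), cursors c1@3 c2@4, authorship .......
After op 2 (move_left): buffer="siagvmz" (len 7), cursors c1@2 c2@3, authorship .......
After op 3 (insert('w')): buffer="siwawgvmz" (len 9), cursors c1@3 c2@5, authorship ..1.2....
Authorship (.=original, N=cursor N): . . 1 . 2 . . . .
Index 2: author = 1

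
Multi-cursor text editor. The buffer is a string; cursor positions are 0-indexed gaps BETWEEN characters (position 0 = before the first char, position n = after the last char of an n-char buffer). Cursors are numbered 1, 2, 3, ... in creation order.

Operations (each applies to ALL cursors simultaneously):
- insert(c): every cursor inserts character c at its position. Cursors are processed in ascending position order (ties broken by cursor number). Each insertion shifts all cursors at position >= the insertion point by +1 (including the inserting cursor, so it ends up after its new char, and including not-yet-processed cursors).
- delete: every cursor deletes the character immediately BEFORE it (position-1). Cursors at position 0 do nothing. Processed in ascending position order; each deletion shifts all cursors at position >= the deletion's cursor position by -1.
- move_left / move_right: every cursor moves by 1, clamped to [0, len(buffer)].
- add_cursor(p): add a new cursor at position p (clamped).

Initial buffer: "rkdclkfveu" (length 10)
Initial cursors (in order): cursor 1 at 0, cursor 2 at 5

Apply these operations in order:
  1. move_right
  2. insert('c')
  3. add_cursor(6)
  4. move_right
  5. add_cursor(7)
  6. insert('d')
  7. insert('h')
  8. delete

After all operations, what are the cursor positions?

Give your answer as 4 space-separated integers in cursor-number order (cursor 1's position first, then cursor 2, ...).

Answer: 4 13 10 10

Derivation:
After op 1 (move_right): buffer="rkdclkfveu" (len 10), cursors c1@1 c2@6, authorship ..........
After op 2 (insert('c')): buffer="rckdclkcfveu" (len 12), cursors c1@2 c2@8, authorship .1.....2....
After op 3 (add_cursor(6)): buffer="rckdclkcfveu" (len 12), cursors c1@2 c3@6 c2@8, authorship .1.....2....
After op 4 (move_right): buffer="rckdclkcfveu" (len 12), cursors c1@3 c3@7 c2@9, authorship .1.....2....
After op 5 (add_cursor(7)): buffer="rckdclkcfveu" (len 12), cursors c1@3 c3@7 c4@7 c2@9, authorship .1.....2....
After op 6 (insert('d')): buffer="rckddclkddcfdveu" (len 16), cursors c1@4 c3@10 c4@10 c2@13, authorship .1.1....342.2...
After op 7 (insert('h')): buffer="rckdhdclkddhhcfdhveu" (len 20), cursors c1@5 c3@13 c4@13 c2@17, authorship .1.11....34342.22...
After op 8 (delete): buffer="rckddclkddcfdveu" (len 16), cursors c1@4 c3@10 c4@10 c2@13, authorship .1.1....342.2...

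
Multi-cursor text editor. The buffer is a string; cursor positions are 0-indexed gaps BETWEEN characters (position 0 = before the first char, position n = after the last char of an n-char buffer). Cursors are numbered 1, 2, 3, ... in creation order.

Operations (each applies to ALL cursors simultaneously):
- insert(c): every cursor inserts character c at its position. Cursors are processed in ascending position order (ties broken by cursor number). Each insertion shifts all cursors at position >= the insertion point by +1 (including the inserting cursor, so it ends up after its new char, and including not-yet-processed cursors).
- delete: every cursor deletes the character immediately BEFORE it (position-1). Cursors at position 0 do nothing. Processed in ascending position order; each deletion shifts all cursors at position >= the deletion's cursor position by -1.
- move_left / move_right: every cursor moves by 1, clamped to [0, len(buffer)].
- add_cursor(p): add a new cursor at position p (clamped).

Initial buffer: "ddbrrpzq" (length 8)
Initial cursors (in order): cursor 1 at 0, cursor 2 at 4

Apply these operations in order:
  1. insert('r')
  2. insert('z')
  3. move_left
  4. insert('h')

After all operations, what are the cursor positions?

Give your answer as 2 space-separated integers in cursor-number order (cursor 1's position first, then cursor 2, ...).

After op 1 (insert('r')): buffer="rddbrrrpzq" (len 10), cursors c1@1 c2@6, authorship 1....2....
After op 2 (insert('z')): buffer="rzddbrrzrpzq" (len 12), cursors c1@2 c2@8, authorship 11....22....
After op 3 (move_left): buffer="rzddbrrzrpzq" (len 12), cursors c1@1 c2@7, authorship 11....22....
After op 4 (insert('h')): buffer="rhzddbrrhzrpzq" (len 14), cursors c1@2 c2@9, authorship 111....222....

Answer: 2 9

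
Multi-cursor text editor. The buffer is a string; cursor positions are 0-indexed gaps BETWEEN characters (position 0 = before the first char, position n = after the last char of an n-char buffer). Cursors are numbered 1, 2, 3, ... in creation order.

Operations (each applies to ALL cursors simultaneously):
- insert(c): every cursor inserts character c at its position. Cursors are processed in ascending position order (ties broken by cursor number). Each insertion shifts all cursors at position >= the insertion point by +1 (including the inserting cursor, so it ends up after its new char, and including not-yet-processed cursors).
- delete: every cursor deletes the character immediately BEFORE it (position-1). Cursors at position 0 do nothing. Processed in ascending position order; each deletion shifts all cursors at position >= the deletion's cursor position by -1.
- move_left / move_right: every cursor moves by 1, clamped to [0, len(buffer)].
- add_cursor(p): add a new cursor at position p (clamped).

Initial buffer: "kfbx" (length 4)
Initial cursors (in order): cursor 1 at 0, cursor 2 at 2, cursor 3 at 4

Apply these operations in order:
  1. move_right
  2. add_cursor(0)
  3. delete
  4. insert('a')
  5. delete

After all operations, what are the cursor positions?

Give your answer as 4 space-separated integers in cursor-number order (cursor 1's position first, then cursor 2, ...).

After op 1 (move_right): buffer="kfbx" (len 4), cursors c1@1 c2@3 c3@4, authorship ....
After op 2 (add_cursor(0)): buffer="kfbx" (len 4), cursors c4@0 c1@1 c2@3 c3@4, authorship ....
After op 3 (delete): buffer="f" (len 1), cursors c1@0 c4@0 c2@1 c3@1, authorship .
After op 4 (insert('a')): buffer="aafaa" (len 5), cursors c1@2 c4@2 c2@5 c3@5, authorship 14.23
After op 5 (delete): buffer="f" (len 1), cursors c1@0 c4@0 c2@1 c3@1, authorship .

Answer: 0 1 1 0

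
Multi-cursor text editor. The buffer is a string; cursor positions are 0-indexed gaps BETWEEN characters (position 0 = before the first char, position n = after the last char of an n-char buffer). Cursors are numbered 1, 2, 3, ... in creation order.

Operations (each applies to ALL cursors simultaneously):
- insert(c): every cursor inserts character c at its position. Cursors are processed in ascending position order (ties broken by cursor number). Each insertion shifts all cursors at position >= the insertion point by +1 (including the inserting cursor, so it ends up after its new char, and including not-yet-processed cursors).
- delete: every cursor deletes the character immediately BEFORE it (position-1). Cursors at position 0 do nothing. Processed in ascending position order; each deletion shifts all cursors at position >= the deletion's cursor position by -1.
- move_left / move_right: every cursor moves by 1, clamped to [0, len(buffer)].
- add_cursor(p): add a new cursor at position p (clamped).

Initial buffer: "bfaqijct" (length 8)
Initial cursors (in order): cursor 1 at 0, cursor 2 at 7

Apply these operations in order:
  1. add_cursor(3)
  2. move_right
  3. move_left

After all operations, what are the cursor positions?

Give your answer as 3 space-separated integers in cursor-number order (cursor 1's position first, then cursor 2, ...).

After op 1 (add_cursor(3)): buffer="bfaqijct" (len 8), cursors c1@0 c3@3 c2@7, authorship ........
After op 2 (move_right): buffer="bfaqijct" (len 8), cursors c1@1 c3@4 c2@8, authorship ........
After op 3 (move_left): buffer="bfaqijct" (len 8), cursors c1@0 c3@3 c2@7, authorship ........

Answer: 0 7 3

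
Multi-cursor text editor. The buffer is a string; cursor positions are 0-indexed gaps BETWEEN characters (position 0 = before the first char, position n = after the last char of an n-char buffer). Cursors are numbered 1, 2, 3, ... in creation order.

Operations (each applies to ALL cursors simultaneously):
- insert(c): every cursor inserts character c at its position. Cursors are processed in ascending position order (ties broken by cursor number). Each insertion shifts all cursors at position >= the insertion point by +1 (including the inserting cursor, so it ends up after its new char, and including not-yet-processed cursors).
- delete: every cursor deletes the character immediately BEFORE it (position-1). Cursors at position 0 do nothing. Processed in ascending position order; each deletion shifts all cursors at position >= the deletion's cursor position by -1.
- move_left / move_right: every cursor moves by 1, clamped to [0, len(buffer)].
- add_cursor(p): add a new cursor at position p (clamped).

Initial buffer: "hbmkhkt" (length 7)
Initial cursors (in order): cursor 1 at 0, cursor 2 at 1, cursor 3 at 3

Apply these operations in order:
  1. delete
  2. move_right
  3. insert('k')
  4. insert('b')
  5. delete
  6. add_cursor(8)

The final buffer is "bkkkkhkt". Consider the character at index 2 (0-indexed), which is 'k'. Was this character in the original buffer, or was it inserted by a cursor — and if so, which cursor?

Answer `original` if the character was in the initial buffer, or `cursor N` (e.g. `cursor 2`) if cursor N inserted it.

After op 1 (delete): buffer="bkhkt" (len 5), cursors c1@0 c2@0 c3@1, authorship .....
After op 2 (move_right): buffer="bkhkt" (len 5), cursors c1@1 c2@1 c3@2, authorship .....
After op 3 (insert('k')): buffer="bkkkkhkt" (len 8), cursors c1@3 c2@3 c3@5, authorship .12.3...
After op 4 (insert('b')): buffer="bkkbbkkbhkt" (len 11), cursors c1@5 c2@5 c3@8, authorship .1212.33...
After op 5 (delete): buffer="bkkkkhkt" (len 8), cursors c1@3 c2@3 c3@5, authorship .12.3...
After op 6 (add_cursor(8)): buffer="bkkkkhkt" (len 8), cursors c1@3 c2@3 c3@5 c4@8, authorship .12.3...
Authorship (.=original, N=cursor N): . 1 2 . 3 . . .
Index 2: author = 2

Answer: cursor 2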